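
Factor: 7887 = 3^1*11^1*239^1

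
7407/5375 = 7407/5375 = 1.38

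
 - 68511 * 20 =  - 1370220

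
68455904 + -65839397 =2616507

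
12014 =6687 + 5327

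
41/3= 13 + 2/3 = 13.67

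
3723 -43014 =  -39291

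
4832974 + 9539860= 14372834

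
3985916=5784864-1798948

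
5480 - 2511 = 2969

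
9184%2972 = 268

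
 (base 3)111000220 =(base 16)251D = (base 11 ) 7158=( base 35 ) 7QG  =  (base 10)9501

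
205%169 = 36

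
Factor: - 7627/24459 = -29/93 = - 3^( - 1 )*29^1*31^(-1 ) 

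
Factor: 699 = 3^1 * 233^1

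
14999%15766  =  14999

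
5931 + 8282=14213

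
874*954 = 833796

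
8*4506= 36048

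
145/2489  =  145/2489=0.06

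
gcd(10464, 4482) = 6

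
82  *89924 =7373768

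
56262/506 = 28131/253 = 111.19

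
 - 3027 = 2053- 5080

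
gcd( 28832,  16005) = 1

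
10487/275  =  38 + 37/275 = 38.13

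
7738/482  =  3869/241 = 16.05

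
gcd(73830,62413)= 1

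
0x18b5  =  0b1100010110101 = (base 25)a30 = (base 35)55P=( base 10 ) 6325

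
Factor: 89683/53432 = 2^( -3)*11^1*31^1*263^1*6679^ ( - 1 )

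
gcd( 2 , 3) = 1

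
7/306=7/306=0.02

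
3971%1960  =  51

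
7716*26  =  200616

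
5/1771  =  5/1771 = 0.00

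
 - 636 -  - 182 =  - 454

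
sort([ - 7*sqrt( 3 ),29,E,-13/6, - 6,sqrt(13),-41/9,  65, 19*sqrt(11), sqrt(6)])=[ - 7 * sqrt ( 3 ), - 6, - 41/9,-13/6, sqrt( 6), E,sqrt(13), 29, 19*sqrt(11), 65] 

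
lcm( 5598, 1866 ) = 5598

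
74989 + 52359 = 127348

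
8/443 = 8/443 = 0.02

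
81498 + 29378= 110876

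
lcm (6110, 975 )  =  91650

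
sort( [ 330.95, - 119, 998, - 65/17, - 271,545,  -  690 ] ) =[-690, -271,-119, - 65/17, 330.95, 545 , 998 ] 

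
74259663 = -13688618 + 87948281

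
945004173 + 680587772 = 1625591945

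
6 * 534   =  3204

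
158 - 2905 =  -2747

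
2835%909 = 108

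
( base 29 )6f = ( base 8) 275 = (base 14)d7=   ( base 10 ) 189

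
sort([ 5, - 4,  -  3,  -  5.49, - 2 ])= [- 5.49, - 4, - 3, - 2,5 ]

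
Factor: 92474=2^1*46237^1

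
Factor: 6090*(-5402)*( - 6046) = 2^3*3^1*5^1*7^1 * 29^1*37^1*73^1*3023^1 = 198902396280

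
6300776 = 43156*146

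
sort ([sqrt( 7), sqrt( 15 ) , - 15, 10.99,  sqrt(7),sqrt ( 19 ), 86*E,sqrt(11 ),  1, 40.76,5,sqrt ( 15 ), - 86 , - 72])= [ - 86, - 72, - 15,1,sqrt( 7), sqrt (7),sqrt( 11),sqrt(15),sqrt( 15),sqrt( 19 ), 5, 10.99,40.76,86*E]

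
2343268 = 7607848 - 5264580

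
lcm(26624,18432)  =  239616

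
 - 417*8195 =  - 3417315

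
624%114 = 54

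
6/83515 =6/83515 = 0.00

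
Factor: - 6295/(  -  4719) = 3^( -1)*5^1*11^( - 2)*13^(- 1 )*1259^1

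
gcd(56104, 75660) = 4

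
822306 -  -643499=1465805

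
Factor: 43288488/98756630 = 2^2*3^2* 5^( - 1)*7^( - 1 )*727^1*827^1*1410809^(-1) = 21644244/49378315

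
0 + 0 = 0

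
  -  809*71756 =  - 58050604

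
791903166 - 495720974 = 296182192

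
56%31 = 25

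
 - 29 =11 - 40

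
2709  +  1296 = 4005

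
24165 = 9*2685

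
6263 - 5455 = 808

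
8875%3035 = 2805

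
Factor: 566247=3^1*11^1*17159^1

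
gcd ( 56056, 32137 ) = 7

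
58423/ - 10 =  - 5843 + 7/10  =  - 5842.30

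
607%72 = 31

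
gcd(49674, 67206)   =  2922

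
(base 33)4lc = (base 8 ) 11705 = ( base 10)5061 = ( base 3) 20221110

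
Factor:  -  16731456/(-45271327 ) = 2^6*3^1 *7^1*59^1*139^(  -  1)*211^1 * 325693^(  -  1)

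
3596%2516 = 1080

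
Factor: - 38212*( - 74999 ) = 2865861788= 2^2*37^1 * 41^1*233^1* 2027^1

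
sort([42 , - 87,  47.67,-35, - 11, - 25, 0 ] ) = [-87 , - 35, - 25, - 11,  0, 42,47.67]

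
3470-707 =2763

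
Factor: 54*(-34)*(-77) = 141372 = 2^2*3^3*7^1*11^1*17^1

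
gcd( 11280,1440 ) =240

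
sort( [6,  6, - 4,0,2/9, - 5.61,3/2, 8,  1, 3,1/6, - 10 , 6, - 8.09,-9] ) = [ - 10, - 9,-8.09,  -  5.61, - 4,0,1/6,2/9,1, 3/2,3,6,6,6,  8 ] 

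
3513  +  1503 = 5016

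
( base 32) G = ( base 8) 20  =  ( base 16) 10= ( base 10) 16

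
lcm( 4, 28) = 28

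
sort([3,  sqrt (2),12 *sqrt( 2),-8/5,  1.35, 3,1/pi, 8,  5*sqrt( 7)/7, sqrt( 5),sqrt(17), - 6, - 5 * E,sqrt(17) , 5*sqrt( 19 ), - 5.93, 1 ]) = [ - 5 *E, - 6,-5.93,  -  8/5,1/pi,  1, 1.35,  sqrt(2),5*sqrt (7 ) /7,sqrt(5 ), 3,3,sqrt(17),sqrt( 17),8, 12*sqrt( 2 ),  5*sqrt( 19) ] 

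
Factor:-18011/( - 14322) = 2^(-1 )*3^(  -  1)*11^( - 1)*83^1 = 83/66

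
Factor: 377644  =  2^2 * 19^1*4969^1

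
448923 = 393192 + 55731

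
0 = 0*281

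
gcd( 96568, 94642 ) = 2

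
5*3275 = 16375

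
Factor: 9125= 5^3*73^1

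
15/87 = 5/29  =  0.17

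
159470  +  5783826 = 5943296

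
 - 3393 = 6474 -9867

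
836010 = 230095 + 605915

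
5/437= 5/437 = 0.01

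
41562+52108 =93670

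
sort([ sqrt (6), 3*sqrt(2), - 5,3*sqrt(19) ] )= [ - 5,sqrt(6),3*sqrt(2) , 3*sqrt (19 )]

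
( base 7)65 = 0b101111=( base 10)47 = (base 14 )35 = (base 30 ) 1H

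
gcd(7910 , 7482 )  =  2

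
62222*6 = 373332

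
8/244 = 2/61 = 0.03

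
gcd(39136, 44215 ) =1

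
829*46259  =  38348711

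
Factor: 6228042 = 2^1*3^1*89^1*107^1*109^1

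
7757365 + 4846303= 12603668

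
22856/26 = 11428/13 = 879.08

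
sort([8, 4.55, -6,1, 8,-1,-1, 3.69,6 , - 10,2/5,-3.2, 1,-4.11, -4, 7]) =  [ - 10, - 6, - 4.11,-4,-3.2,- 1 , - 1, 2/5, 1,1,3.69,4.55, 6,7,  8,8] 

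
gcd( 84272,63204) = 21068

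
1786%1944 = 1786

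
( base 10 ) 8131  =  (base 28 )AAB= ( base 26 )c0j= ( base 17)1b25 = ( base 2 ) 1111111000011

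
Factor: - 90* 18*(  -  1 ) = 2^2*3^4*5^1  =  1620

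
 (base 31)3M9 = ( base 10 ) 3574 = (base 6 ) 24314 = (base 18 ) b0a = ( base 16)DF6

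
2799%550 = 49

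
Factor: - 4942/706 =- 7^1 = -7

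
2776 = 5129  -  2353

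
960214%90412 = 56094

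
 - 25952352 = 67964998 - 93917350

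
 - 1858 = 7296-9154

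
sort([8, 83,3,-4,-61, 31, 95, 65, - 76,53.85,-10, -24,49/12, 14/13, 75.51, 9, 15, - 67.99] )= [ - 76,-67.99,-61,-24,  -  10, - 4, 14/13,3, 49/12 , 8, 9 , 15,31, 53.85,  65, 75.51, 83, 95]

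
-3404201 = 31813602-35217803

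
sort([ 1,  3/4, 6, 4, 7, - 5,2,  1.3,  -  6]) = [ - 6,-5,3/4,1, 1.3,  2, 4,6,7 ] 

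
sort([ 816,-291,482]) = [  -  291, 482, 816] 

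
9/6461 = 9/6461 = 0.00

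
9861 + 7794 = 17655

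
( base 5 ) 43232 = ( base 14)1102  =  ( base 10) 2942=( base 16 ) B7E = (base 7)11402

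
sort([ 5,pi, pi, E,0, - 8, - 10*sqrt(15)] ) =[ - 10*sqrt(15), - 8, 0,E,pi, pi,5]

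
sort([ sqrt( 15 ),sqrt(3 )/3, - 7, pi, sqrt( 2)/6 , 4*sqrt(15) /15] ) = [-7,sqrt( 2 ) /6,sqrt(3 ) /3, 4*sqrt(15) /15,pi, sqrt(15)]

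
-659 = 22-681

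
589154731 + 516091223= 1105245954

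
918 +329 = 1247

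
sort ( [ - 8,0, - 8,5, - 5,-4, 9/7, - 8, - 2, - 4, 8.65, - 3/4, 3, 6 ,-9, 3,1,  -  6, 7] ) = [ - 9, - 8 ,-8,- 8, - 6,-5, - 4,- 4, - 2, -3/4, 0, 1, 9/7, 3, 3,  5,6, 7, 8.65]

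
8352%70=22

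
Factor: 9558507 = 3^1*7^1*455167^1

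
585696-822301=  -  236605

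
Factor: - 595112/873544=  - 19^( - 1 )*821^( -1 )*10627^1 =- 10627/15599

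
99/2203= 99/2203 =0.04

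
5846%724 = 54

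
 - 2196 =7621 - 9817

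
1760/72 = 220/9 = 24.44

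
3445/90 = 38+5/18=38.28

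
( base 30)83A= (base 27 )A0A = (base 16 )1c84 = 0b1110010000100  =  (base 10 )7300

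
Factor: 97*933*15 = 3^2*5^1*97^1*311^1 = 1357515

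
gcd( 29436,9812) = 9812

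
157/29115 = 157/29115 = 0.01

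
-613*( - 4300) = 2635900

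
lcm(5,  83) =415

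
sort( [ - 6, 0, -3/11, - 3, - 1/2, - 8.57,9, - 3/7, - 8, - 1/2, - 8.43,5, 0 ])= [  -  8.57, - 8.43, - 8, - 6, - 3,-1/2, -1/2, - 3/7,-3/11,0,0, 5,  9 ] 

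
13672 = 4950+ 8722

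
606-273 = 333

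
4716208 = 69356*68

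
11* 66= 726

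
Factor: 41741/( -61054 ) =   -  67/98 = -2^ ( - 1)*7^ (-2)*67^1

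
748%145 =23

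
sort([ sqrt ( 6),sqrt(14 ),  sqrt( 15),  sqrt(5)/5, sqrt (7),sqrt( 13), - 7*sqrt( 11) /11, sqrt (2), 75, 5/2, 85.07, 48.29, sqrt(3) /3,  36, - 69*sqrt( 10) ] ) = [  -  69 *sqrt( 10), - 7*sqrt (11 ) /11, sqrt(5 ) /5,  sqrt(3) /3,sqrt(2 ), sqrt(6), 5/2,sqrt(7),  sqrt( 13), sqrt( 14 ),  sqrt(15 ),36, 48.29,  75, 85.07] 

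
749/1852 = 749/1852 = 0.40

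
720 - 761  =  -41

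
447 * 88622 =39614034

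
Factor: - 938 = -2^1*7^1 *67^1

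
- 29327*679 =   -  19913033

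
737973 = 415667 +322306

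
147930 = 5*29586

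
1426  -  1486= -60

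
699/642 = 1 + 19/214 = 1.09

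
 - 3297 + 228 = - 3069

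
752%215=107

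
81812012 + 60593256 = 142405268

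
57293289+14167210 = 71460499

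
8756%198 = 44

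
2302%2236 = 66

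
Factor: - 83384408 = - 2^3*10423051^1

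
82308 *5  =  411540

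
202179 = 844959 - 642780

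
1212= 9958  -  8746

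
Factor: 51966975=3^1*5^2 * 692893^1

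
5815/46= 126 + 19/46 = 126.41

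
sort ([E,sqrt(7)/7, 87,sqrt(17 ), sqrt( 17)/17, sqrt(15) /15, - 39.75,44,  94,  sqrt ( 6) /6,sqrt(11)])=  [ - 39.75 , sqrt( 17)/17,sqrt(15 ) /15, sqrt(7 )/7 , sqrt( 6 ) /6, E,sqrt(11 ),sqrt (17 ),44,87,94] 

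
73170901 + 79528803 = 152699704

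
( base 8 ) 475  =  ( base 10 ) 317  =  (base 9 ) 382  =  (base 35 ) 92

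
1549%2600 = 1549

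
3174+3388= 6562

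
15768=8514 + 7254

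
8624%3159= 2306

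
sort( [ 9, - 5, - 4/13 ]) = [- 5, - 4/13, 9]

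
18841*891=16787331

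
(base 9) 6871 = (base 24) 8JM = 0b1001111011110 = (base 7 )20554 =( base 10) 5086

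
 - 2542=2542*( - 1 )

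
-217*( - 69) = 14973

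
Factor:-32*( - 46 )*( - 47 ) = -69184 = -2^6*23^1 * 47^1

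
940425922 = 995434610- 55008688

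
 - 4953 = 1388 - 6341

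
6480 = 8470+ - 1990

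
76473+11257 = 87730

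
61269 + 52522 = 113791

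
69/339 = 23/113 = 0.20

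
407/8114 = 407/8114=0.05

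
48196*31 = 1494076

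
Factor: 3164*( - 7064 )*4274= - 95526019904 = - 2^6*7^1*113^1 * 883^1*2137^1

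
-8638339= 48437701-57076040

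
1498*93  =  139314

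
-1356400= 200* ( - 6782)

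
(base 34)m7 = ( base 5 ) 11010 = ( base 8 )1363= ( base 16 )2f3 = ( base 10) 755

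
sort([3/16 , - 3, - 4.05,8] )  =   [ - 4.05 , - 3, 3/16,8]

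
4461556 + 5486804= 9948360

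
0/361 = 0 = 0.00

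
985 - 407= 578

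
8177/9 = 8177/9  =  908.56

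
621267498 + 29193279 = 650460777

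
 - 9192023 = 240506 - 9432529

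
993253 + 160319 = 1153572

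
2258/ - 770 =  - 1129/385 = - 2.93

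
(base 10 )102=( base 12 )86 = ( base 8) 146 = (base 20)52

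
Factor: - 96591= - 3^1*11^1*2927^1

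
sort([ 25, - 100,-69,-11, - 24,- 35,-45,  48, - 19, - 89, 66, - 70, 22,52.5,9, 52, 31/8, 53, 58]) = [ - 100 , - 89,  -  70, - 69, - 45,-35, - 24, - 19 , - 11,  31/8,9, 22, 25,48,52,52.5, 53, 58, 66 ]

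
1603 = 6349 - 4746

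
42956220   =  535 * 80292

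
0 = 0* 32126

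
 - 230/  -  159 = 1 + 71/159 = 1.45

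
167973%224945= 167973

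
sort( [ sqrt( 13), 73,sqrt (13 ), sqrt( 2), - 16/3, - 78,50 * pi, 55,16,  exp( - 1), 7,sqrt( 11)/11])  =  [ - 78, - 16/3,sqrt( 11 ) /11, exp( - 1), sqrt( 2 ), sqrt(13), sqrt(13), 7,16, 55,73,50*pi]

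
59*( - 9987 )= - 589233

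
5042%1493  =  563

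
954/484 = 477/242   =  1.97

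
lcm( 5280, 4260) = 374880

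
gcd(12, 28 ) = 4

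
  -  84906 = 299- 85205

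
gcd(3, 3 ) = 3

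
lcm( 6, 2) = 6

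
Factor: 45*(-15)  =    -  675 = - 3^3 *5^2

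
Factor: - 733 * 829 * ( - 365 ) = 221794805 = 5^1*73^1*733^1 * 829^1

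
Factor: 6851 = 13^1*17^1*31^1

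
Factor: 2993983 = 2993983^1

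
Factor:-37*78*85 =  - 2^1* 3^1*5^1*13^1*17^1*37^1 = - 245310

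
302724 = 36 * 8409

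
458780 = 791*580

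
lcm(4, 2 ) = 4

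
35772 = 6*5962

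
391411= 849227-457816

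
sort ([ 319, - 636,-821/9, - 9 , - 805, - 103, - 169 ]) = [ - 805, - 636, - 169, - 103,  -  821/9, - 9,319] 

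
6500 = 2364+4136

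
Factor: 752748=2^2*3^1 * 149^1*421^1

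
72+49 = 121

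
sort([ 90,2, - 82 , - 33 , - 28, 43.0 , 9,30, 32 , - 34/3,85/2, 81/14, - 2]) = [ - 82, - 33 ,  -  28,- 34/3,- 2,2,81/14, 9,30, 32,85/2, 43.0,90]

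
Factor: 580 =2^2*5^1 * 29^1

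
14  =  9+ 5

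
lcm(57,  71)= 4047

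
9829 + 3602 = 13431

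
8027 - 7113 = 914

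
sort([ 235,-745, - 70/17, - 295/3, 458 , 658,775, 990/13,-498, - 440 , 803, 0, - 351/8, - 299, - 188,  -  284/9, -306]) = [-745,-498,  -  440, - 306,-299 , - 188, - 295/3,-351/8,-284/9,-70/17, 0,990/13, 235, 458,658, 775,  803 ]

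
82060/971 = 82060/971 = 84.51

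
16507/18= 16507/18 = 917.06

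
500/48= 125/12 = 10.42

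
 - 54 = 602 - 656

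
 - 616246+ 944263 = 328017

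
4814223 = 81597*59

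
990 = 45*22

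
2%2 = 0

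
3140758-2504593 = 636165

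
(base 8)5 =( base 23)5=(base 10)5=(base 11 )5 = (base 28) 5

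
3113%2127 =986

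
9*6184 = 55656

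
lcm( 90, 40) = 360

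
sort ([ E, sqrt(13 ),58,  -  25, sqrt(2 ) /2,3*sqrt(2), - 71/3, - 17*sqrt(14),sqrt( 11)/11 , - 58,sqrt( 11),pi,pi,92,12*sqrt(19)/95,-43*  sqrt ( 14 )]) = [-43 *sqrt(14 ), - 17*sqrt( 14),-58, - 25,-71/3,sqrt(11)/11 , 12*sqrt( 19 ) /95, sqrt( 2 ) /2,E,pi,pi, sqrt(11 ), sqrt(13 ), 3*sqrt (2 ),58 , 92]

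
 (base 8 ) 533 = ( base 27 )CN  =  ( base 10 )347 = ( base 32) AR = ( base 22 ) fh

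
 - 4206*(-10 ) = 42060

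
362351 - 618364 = -256013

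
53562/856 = 26781/428 =62.57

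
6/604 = 3/302 = 0.01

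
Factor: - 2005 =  - 5^1*401^1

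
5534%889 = 200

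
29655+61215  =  90870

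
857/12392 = 857/12392 = 0.07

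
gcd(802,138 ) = 2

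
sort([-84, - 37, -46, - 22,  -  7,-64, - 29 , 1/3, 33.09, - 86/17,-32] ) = [- 84,- 64 ,-46 , - 37, - 32, - 29,-22,-7,- 86/17,  1/3,33.09]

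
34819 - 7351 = 27468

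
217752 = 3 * 72584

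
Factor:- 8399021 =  - 8399021^1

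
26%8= 2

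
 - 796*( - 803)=639188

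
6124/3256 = 1 + 717/814 = 1.88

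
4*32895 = 131580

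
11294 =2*5647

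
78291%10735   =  3146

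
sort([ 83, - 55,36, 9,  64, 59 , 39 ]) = [ - 55,9, 36,  39,59,64, 83]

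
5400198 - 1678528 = 3721670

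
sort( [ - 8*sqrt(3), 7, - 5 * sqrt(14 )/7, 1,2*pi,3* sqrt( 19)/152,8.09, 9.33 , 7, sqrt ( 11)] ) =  [ - 8*sqrt ( 3), - 5*sqrt(14 ) /7,3*sqrt(19)/152, 1, sqrt(11),2* pi , 7 , 7,8.09, 9.33]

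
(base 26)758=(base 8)11406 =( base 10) 4870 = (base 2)1001100000110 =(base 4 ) 1030012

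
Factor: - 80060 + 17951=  - 62109   =  - 3^2*67^1*103^1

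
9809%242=129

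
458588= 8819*52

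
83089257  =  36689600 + 46399657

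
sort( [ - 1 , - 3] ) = [ - 3, - 1]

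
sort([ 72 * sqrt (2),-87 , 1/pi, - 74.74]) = [ -87,-74.74, 1/pi,72*sqrt ( 2 )]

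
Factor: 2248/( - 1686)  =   - 2^2*3^( - 1 ) =- 4/3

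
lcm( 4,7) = 28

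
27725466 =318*87187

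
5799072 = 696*8332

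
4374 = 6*729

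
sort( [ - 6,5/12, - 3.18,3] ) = [ - 6, - 3.18,  5/12,3 ]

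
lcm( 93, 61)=5673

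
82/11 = 82/11 = 7.45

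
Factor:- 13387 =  - 11^1*1217^1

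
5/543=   5/543=0.01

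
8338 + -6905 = 1433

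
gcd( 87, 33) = 3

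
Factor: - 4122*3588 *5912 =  - 87436919232= - 2^6*3^3*13^1 *23^1*229^1*739^1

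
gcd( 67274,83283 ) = 1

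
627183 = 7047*89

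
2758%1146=466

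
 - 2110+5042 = 2932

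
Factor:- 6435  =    -  3^2*5^1*11^1*13^1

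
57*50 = 2850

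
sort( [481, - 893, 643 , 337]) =[ - 893,  337,481,643 ] 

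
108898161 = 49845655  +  59052506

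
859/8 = 107 + 3/8 = 107.38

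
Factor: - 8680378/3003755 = -2^1*5^( - 1) * 7^1*19^1*32633^1*600751^(  -  1)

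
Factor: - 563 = -563^1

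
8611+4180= 12791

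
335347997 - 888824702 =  - 553476705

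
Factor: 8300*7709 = 63984700= 2^2*5^2*13^1*83^1*593^1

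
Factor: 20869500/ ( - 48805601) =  - 2^2*3^1*5^3*13^ ( - 1 )*13913^1*3754277^ ( - 1) 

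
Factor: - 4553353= - 7^1*650479^1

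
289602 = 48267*6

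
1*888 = 888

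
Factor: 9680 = 2^4*5^1*11^2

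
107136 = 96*1116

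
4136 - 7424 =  - 3288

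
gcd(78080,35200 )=640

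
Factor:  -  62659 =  - 62659^1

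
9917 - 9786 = 131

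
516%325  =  191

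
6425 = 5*1285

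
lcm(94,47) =94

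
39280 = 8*4910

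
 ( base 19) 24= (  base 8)52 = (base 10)42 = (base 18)26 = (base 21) 20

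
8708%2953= 2802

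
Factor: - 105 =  - 3^1 * 5^1 * 7^1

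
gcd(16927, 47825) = 1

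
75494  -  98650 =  - 23156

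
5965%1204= 1149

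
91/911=91/911 = 0.10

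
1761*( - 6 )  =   - 10566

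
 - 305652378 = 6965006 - 312617384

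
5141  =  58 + 5083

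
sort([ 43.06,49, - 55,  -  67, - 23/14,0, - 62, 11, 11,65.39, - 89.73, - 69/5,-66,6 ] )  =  [ - 89.73, - 67 , - 66, - 62, - 55, - 69/5, - 23/14,0,6 , 11,11,43.06, 49 , 65.39] 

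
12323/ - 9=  - 12323/9 = - 1369.22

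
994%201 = 190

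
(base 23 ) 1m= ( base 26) 1j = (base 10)45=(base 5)140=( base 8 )55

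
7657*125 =957125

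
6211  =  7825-1614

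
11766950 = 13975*842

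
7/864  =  7/864= 0.01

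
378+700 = 1078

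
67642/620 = 109+1/10= 109.10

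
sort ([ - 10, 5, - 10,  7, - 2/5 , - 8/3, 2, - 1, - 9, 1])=[- 10, - 10, - 9, - 8/3, - 1, - 2/5, 1,2,  5,7]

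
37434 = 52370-14936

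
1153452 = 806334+347118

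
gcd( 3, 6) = 3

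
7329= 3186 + 4143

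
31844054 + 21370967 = 53215021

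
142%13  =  12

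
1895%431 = 171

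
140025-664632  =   - 524607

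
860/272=3+11/68 = 3.16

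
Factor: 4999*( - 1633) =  -23^1*71^1 *4999^1 = -8163367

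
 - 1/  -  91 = 1/91 = 0.01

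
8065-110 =7955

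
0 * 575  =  0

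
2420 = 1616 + 804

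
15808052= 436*36257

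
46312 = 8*5789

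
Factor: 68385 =3^1*5^1 * 47^1*97^1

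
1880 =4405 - 2525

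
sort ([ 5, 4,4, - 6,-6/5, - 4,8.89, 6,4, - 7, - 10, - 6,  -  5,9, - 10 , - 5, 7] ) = [ - 10, - 10, - 7,- 6, - 6, - 5, - 5 , - 4, - 6/5, 4, 4,4 , 5, 6,7, 8.89, 9]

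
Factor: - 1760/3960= - 2^2  *3^ ( - 2)  =  - 4/9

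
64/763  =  64/763 = 0.08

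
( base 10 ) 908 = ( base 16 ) 38C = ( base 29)129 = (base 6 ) 4112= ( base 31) T9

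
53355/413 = 53355/413 = 129.19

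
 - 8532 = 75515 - 84047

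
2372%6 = 2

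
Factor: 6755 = 5^1*7^1 *193^1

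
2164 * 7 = 15148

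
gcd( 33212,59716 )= 4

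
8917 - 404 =8513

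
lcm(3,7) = 21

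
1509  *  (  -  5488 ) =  - 8281392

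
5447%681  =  680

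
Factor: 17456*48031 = 838429136=2^4 * 43^1*1091^1 *1117^1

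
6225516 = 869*7164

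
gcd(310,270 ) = 10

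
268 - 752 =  - 484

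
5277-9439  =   - 4162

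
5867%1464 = 11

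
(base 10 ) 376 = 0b101111000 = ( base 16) 178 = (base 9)457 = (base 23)G8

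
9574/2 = 4787 = 4787.00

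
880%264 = 88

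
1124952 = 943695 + 181257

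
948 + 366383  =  367331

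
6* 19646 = 117876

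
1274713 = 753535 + 521178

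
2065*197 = 406805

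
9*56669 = 510021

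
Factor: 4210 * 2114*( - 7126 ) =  - 63420972440 = - 2^3*5^1*7^2 * 151^1 * 421^1*509^1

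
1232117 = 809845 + 422272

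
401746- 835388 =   -  433642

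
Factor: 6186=2^1*3^1* 1031^1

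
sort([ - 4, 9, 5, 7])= [ - 4 , 5, 7, 9]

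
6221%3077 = 67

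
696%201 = 93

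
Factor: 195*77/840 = 143/8 = 2^( - 3 ) * 11^1* 13^1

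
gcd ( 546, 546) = 546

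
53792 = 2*26896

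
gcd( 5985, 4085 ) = 95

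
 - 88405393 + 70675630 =-17729763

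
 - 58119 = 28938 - 87057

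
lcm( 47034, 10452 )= 94068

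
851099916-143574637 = 707525279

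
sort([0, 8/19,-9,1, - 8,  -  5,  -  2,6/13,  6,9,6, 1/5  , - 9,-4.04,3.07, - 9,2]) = [ - 9  , - 9, - 9,-8, - 5, - 4.04, - 2,0,1/5, 8/19,6/13, 1 , 2, 3.07,  6,6,9] 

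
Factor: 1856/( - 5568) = -1/3 =- 3^( - 1 )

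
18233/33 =552 + 17/33 = 552.52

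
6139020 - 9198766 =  - 3059746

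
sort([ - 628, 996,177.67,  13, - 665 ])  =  [ - 665, - 628,13,  177.67,996 ]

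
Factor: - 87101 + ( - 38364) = -125465 = - 5^1*23^1*1091^1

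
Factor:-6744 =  -2^3*3^1*281^1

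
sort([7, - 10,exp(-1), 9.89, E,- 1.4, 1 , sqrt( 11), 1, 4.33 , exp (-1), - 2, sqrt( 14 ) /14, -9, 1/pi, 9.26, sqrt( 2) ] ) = [- 10, - 9, - 2,  -  1.4, sqrt( 14 )/14, 1/pi, exp( - 1 ),exp( - 1 ),1, 1,sqrt(2), E, sqrt( 11), 4.33,7,9.26, 9.89 ] 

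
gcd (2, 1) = 1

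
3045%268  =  97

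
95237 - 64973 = 30264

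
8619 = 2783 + 5836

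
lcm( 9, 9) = 9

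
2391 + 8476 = 10867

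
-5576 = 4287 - 9863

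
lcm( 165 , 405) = 4455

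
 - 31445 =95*( -331 ) 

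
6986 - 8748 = - 1762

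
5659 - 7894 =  - 2235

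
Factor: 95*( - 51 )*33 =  -3^2*5^1*11^1 *17^1*19^1 = - 159885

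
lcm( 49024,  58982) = 3774848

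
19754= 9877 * 2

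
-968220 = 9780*( -99) 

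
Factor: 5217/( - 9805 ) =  - 141/265 = -3^1* 5^(-1 ) * 47^1*53^ ( - 1) 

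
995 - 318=677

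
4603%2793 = 1810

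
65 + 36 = 101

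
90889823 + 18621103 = 109510926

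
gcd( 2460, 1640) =820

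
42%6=0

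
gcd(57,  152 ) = 19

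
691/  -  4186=- 691/4186 = - 0.17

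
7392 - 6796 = 596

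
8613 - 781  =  7832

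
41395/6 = 6899 + 1/6 = 6899.17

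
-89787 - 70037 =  - 159824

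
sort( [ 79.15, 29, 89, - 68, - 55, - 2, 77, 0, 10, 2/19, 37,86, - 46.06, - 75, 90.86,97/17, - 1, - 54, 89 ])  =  [ - 75, - 68, - 55, - 54, - 46.06,-2, - 1, 0, 2/19 , 97/17, 10,29,37, 77,79.15, 86, 89, 89, 90.86 ] 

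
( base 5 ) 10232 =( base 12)498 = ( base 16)2b4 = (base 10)692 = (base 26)10G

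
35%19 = 16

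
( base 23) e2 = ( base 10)324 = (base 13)1BC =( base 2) 101000100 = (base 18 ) 100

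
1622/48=811/24 = 33.79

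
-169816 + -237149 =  - 406965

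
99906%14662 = 11934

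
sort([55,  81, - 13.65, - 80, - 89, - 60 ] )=[ - 89, - 80, - 60, - 13.65, 55 , 81 ]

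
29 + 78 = 107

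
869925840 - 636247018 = 233678822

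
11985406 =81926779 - 69941373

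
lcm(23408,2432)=187264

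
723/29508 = 241/9836 = 0.02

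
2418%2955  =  2418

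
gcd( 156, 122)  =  2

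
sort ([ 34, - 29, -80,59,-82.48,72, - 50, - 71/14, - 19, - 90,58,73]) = [ - 90, - 82.48 ,-80,  -  50, - 29, - 19, - 71/14,34, 58 , 59,  72,  73 ] 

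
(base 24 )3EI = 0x822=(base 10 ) 2082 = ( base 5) 31312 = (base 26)322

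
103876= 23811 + 80065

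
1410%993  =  417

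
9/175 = 9/175  =  0.05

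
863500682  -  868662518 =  - 5161836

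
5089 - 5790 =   -  701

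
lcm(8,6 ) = 24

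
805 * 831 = 668955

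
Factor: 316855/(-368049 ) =-3^( - 1)*5^1*7^1*19^(-1 )*587^(-1)*823^1= -28805/33459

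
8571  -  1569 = 7002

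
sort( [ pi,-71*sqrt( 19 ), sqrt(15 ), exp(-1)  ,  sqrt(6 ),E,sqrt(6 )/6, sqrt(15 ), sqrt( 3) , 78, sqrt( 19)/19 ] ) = [ - 71*sqrt(19),sqrt( 19)/19, exp( - 1), sqrt( 6)/6,  sqrt (3), sqrt( 6) , E, pi,sqrt( 15), sqrt(15),78]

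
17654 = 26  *679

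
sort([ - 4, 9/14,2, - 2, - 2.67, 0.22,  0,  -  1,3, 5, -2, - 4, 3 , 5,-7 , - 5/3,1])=[ - 7, - 4,- 4, - 2.67, - 2, - 2, - 5/3,-1, 0,0.22,9/14, 1,2,3, 3, 5, 5]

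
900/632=1 + 67/158 = 1.42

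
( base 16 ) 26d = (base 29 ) lc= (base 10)621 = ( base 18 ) 1g9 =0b1001101101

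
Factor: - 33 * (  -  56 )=2^3 * 3^1*7^1*11^1 = 1848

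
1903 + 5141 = 7044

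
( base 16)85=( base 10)133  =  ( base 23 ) 5I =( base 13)A3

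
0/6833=0 = 0.00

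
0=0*482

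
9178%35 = 8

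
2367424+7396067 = 9763491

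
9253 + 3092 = 12345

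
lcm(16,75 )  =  1200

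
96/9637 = 96/9637 = 0.01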